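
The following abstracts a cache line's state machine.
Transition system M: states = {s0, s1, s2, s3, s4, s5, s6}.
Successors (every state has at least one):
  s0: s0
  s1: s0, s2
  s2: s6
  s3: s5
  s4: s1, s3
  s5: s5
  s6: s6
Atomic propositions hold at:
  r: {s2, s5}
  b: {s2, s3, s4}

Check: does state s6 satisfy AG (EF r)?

No

EF r: least fixpoint, start Z0 = {s2, s5}, add states with some successor in Z. Z1 = {s1, s2, s3, s5}; Z2 = {s1, s2, s3, s4, s5}; fixed.
Sat(EF r) = {s1, s2, s3, s4, s5}
AG (EF r): greatest fixpoint, start Z0 = {s1, s2, s3, s4, s5}, keep only states in Sat with every successor in Z. Z1 = {s3, s4, s5}; Z2 = {s3, s5}; fixed.
Sat(AG (EF r)) = {s3, s5}
s6 ∉ Sat(AG (EF r)) = {s3, s5}, so the formula does not hold at s6.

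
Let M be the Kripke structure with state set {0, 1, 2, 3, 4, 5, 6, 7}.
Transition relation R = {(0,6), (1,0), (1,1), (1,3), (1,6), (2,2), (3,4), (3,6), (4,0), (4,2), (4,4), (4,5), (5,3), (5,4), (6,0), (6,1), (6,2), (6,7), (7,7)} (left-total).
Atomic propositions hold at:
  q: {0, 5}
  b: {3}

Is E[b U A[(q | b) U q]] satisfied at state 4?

No

Sat(q | b) = {0, 3, 5}
A[(q | b) U q]: least fixpoint, start Z0 = Sat(q) = {0, 5}, add states in Sat(q | b) with every successor in Z. Already a fixed point.
Sat(A[(q | b) U q]) = {0, 5}
E[b U A[(q | b) U q]]: least fixpoint, start Z0 = Sat(A[(q | b) U q]) = {0, 5}, add states in Sat(b) with some successor in Z. Already a fixed point.
Sat(E[b U A[(q | b) U q]]) = {0, 5}
4 ∉ Sat(E[b U A[(q | b) U q]]) = {0, 5}, so the formula does not hold at 4.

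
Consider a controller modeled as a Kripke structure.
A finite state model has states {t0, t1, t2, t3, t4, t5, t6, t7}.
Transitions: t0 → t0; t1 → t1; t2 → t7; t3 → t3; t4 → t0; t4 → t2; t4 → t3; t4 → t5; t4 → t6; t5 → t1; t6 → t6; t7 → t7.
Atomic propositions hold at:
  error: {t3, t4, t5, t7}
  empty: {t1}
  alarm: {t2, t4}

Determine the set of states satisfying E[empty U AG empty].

{t1}

AG empty: greatest fixpoint, start Z0 = {t1}, keep only states in Sat with every successor in Z. Already a fixed point.
Sat(AG empty) = {t1}
E[empty U AG empty]: least fixpoint, start Z0 = Sat(AG empty) = {t1}, add states in Sat(empty) with some successor in Z. Already a fixed point.
Sat(E[empty U AG empty]) = {t1}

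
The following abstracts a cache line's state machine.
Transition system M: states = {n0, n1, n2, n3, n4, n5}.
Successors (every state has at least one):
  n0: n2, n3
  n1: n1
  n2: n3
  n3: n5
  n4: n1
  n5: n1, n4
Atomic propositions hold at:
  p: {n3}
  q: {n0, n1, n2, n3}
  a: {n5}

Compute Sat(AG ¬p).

Sat(¬p) = {n0, n1, n2, n4, n5}
AG ¬p: greatest fixpoint, start Z0 = {n0, n1, n2, n4, n5}, keep only states in Sat with every successor in Z. Z1 = {n1, n4, n5}; fixed.
Sat(AG ¬p) = {n1, n4, n5}

{n1, n4, n5}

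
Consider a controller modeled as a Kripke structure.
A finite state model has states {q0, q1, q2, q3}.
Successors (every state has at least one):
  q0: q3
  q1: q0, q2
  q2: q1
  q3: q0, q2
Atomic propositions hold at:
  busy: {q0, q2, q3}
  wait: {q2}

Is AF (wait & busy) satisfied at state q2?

Yes

Sat(wait & busy) = {q2}
AF (wait & busy): least fixpoint, start Z0 = {q2}, add states with every successor in Z. Already a fixed point.
Sat(AF (wait & busy)) = {q2}
q2 ∈ Sat(AF (wait & busy)) = {q2}, so the formula holds at q2.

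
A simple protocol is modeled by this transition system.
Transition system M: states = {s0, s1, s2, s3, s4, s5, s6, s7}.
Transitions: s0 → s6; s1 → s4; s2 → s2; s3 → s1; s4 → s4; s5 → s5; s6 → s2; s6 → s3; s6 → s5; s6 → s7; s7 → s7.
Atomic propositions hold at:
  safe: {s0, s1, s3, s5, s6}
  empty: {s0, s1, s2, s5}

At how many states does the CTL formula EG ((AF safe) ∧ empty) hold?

1

AF safe: least fixpoint, start Z0 = {s0, s1, s3, s5, s6}, add states with every successor in Z. Already a fixed point.
Sat(AF safe) = {s0, s1, s3, s5, s6}
Sat((AF safe) ∧ empty) = {s0, s1, s5}
EG ((AF safe) ∧ empty): greatest fixpoint, start Z0 = {s0, s1, s5}, keep only states in Sat with some successor in Z. Z1 = {s5}; fixed.
Sat(EG ((AF safe) ∧ empty)) = {s5}
|Sat(EG ((AF safe) ∧ empty))| = |{s5}| = 1.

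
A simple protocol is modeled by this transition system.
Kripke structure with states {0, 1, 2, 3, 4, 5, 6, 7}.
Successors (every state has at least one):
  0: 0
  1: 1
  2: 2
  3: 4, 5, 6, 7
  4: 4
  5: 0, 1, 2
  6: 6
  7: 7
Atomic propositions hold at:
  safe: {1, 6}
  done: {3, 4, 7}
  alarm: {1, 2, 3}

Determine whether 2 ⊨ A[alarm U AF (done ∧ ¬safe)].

No

Sat(¬safe) = {0, 2, 3, 4, 5, 7}
Sat(done ∧ ¬safe) = {3, 4, 7}
AF (done ∧ ¬safe): least fixpoint, start Z0 = {3, 4, 7}, add states with every successor in Z. Already a fixed point.
Sat(AF (done ∧ ¬safe)) = {3, 4, 7}
A[alarm U AF (done ∧ ¬safe)]: least fixpoint, start Z0 = Sat(AF (done ∧ ¬safe)) = {3, 4, 7}, add states in Sat(alarm) with every successor in Z. Already a fixed point.
Sat(A[alarm U AF (done ∧ ¬safe)]) = {3, 4, 7}
2 ∉ Sat(A[alarm U AF (done ∧ ¬safe)]) = {3, 4, 7}, so the formula does not hold at 2.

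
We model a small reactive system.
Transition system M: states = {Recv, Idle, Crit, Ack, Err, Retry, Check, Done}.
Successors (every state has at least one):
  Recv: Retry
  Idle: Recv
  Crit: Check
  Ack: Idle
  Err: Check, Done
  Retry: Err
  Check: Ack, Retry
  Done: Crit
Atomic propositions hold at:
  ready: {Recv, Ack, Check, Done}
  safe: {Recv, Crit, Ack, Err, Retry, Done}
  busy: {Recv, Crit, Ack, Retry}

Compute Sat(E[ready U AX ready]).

{Idle, Crit, Ack, Err, Check, Done}

Sat(AX ready) = {s : every successor in {Recv, Ack, Check, Done}} = {Idle, Crit, Err}
E[ready U AX ready]: least fixpoint, start Z0 = Sat(AX ready) = {Idle, Crit, Err}, add states in Sat(ready) with some successor in Z. Z1 = {Idle, Crit, Ack, Err, Done}; Z2 = {Idle, Crit, Ack, Err, Check, Done}; fixed.
Sat(E[ready U AX ready]) = {Idle, Crit, Ack, Err, Check, Done}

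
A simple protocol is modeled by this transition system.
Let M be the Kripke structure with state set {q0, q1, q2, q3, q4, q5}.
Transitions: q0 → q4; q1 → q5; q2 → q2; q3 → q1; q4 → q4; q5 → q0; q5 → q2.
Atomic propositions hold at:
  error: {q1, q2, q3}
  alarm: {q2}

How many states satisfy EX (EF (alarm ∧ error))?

4

Sat(alarm ∧ error) = {q2}
EF (alarm ∧ error): least fixpoint, start Z0 = {q2}, add states with some successor in Z. Z1 = {q2, q5}; Z2 = {q1, q2, q5}; Z3 = {q1, q2, q3, q5}; fixed.
Sat(EF (alarm ∧ error)) = {q1, q2, q3, q5}
Sat(EX (EF (alarm ∧ error))) = {s : some successor in {q1, q2, q3, q5}} = {q1, q2, q3, q5}
|Sat(EX (EF (alarm ∧ error)))| = |{q1, q2, q3, q5}| = 4.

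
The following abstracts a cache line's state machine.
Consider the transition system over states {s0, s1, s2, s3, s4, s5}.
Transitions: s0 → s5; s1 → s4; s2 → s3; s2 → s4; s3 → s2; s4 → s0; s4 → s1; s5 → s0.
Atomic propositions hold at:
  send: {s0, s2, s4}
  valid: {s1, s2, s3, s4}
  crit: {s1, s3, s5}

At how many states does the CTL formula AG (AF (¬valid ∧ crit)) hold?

Sat(¬valid) = {s0, s5}
Sat(¬valid ∧ crit) = {s5}
AF (¬valid ∧ crit): least fixpoint, start Z0 = {s5}, add states with every successor in Z. Z1 = {s0, s5}; fixed.
Sat(AF (¬valid ∧ crit)) = {s0, s5}
AG (AF (¬valid ∧ crit)): greatest fixpoint, start Z0 = {s0, s5}, keep only states in Sat with every successor in Z. Already a fixed point.
Sat(AG (AF (¬valid ∧ crit))) = {s0, s5}
|Sat(AG (AF (¬valid ∧ crit)))| = |{s0, s5}| = 2.

2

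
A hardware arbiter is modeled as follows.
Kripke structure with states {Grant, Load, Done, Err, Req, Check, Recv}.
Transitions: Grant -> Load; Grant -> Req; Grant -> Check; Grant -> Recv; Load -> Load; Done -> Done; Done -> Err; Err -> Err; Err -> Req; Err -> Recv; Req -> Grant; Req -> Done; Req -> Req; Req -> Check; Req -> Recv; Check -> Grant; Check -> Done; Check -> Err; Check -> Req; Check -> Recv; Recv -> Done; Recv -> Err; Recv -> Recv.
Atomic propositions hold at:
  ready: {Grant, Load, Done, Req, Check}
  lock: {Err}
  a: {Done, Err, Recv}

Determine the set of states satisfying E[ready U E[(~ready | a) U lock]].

{Grant, Done, Err, Req, Check, Recv}

Sat(~ready) = {Err, Recv}
Sat(~ready | a) = {Done, Err, Recv}
E[(~ready | a) U lock]: least fixpoint, start Z0 = Sat(lock) = {Err}, add states in Sat(~ready | a) with some successor in Z. Z1 = {Done, Err, Recv}; fixed.
Sat(E[(~ready | a) U lock]) = {Done, Err, Recv}
E[ready U E[(~ready | a) U lock]]: least fixpoint, start Z0 = Sat(E[(~ready | a) U lock]) = {Done, Err, Recv}, add states in Sat(ready) with some successor in Z. Z1 = {Grant, Done, Err, Req, Check, Recv}; fixed.
Sat(E[ready U E[(~ready | a) U lock]]) = {Grant, Done, Err, Req, Check, Recv}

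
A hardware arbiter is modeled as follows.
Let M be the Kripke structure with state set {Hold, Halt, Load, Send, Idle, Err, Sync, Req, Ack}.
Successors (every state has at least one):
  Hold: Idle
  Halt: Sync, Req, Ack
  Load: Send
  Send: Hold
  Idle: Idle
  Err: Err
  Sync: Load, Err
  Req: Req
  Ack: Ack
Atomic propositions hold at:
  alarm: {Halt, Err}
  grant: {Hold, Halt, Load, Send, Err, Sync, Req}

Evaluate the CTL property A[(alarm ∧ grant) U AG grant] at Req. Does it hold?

Sat(alarm ∧ grant) = {Halt, Err}
AG grant: greatest fixpoint, start Z0 = {Hold, Halt, Load, Send, Err, Sync, Req}, keep only states in Sat with every successor in Z. Z1 = {Load, Send, Err, Sync, Req}; Z2 = {Load, Err, Sync, Req}; Z3 = {Err, Sync, Req}; Z4 = {Err, Req}; fixed.
Sat(AG grant) = {Err, Req}
A[(alarm ∧ grant) U AG grant]: least fixpoint, start Z0 = Sat(AG grant) = {Err, Req}, add states in Sat(alarm ∧ grant) with every successor in Z. Already a fixed point.
Sat(A[(alarm ∧ grant) U AG grant]) = {Err, Req}
Req ∈ Sat(A[(alarm ∧ grant) U AG grant]) = {Err, Req}, so the formula holds at Req.

Yes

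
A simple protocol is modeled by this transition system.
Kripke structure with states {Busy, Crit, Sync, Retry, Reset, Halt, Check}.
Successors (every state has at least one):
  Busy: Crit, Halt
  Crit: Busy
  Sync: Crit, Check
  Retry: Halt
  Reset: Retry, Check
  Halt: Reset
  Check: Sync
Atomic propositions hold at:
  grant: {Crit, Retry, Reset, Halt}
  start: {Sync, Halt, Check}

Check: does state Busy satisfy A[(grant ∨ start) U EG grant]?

No

Sat(grant ∨ start) = {Crit, Sync, Retry, Reset, Halt, Check}
EG grant: greatest fixpoint, start Z0 = {Crit, Retry, Reset, Halt}, keep only states in Sat with some successor in Z. Z1 = {Retry, Reset, Halt}; fixed.
Sat(EG grant) = {Retry, Reset, Halt}
A[(grant ∨ start) U EG grant]: least fixpoint, start Z0 = Sat(EG grant) = {Retry, Reset, Halt}, add states in Sat(grant ∨ start) with every successor in Z. Already a fixed point.
Sat(A[(grant ∨ start) U EG grant]) = {Retry, Reset, Halt}
Busy ∉ Sat(A[(grant ∨ start) U EG grant]) = {Retry, Reset, Halt}, so the formula does not hold at Busy.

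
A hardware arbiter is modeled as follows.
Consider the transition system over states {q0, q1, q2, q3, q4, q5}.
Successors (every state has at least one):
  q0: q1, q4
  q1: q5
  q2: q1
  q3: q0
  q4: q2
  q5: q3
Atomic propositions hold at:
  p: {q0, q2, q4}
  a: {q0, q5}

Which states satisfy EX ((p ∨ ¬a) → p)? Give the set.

{q0, q1, q3, q4}

Sat(¬a) = {q1, q2, q3, q4}
Sat(p ∨ ¬a) = {q0, q1, q2, q3, q4}
Sat((p ∨ ¬a) → p) = {q0, q2, q4, q5}
Sat(EX ((p ∨ ¬a) → p)) = {s : some successor in {q0, q2, q4, q5}} = {q0, q1, q3, q4}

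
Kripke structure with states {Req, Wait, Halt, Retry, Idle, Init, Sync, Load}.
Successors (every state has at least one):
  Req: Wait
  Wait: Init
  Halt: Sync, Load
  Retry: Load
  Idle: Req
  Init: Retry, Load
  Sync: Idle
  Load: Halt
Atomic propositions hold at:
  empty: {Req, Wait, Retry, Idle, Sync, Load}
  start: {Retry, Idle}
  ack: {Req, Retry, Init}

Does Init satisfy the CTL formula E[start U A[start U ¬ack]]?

No

Sat(¬ack) = {Wait, Halt, Idle, Sync, Load}
A[start U ¬ack]: least fixpoint, start Z0 = Sat(¬ack) = {Wait, Halt, Idle, Sync, Load}, add states in Sat(start) with every successor in Z. Z1 = {Wait, Halt, Retry, Idle, Sync, Load}; fixed.
Sat(A[start U ¬ack]) = {Wait, Halt, Retry, Idle, Sync, Load}
E[start U A[start U ¬ack]]: least fixpoint, start Z0 = Sat(A[start U ¬ack]) = {Wait, Halt, Retry, Idle, Sync, Load}, add states in Sat(start) with some successor in Z. Already a fixed point.
Sat(E[start U A[start U ¬ack]]) = {Wait, Halt, Retry, Idle, Sync, Load}
Init ∉ Sat(E[start U A[start U ¬ack]]) = {Wait, Halt, Retry, Idle, Sync, Load}, so the formula does not hold at Init.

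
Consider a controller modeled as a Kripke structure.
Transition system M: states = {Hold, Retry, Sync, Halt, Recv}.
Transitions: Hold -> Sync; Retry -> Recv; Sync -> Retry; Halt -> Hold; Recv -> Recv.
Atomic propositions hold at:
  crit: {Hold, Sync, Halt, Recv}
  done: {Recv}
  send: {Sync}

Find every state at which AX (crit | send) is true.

Sat(crit | send) = {Hold, Sync, Halt, Recv}
Sat(AX (crit | send)) = {s : every successor in {Hold, Sync, Halt, Recv}} = {Hold, Retry, Halt, Recv}

{Hold, Retry, Halt, Recv}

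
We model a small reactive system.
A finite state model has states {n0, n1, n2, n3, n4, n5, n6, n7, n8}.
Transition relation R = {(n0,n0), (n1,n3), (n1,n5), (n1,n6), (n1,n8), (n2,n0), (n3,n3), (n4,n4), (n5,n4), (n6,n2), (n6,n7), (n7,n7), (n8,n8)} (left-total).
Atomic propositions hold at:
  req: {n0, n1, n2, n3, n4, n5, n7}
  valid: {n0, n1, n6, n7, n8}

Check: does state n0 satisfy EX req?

Sat(EX req) = {s : some successor in {n0, n1, n2, n3, n4, n5, n7}} = {n0, n1, n2, n3, n4, n5, n6, n7}
n0 ∈ Sat(EX req) = {n0, n1, n2, n3, n4, n5, n6, n7}, so the formula holds at n0.

Yes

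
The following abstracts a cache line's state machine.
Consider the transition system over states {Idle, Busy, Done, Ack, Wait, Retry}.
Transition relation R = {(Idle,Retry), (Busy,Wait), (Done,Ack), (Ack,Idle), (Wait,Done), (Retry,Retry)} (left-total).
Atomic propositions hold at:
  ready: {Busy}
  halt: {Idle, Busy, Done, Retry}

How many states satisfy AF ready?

1

AF ready: least fixpoint, start Z0 = {Busy}, add states with every successor in Z. Already a fixed point.
Sat(AF ready) = {Busy}
|Sat(AF ready)| = |{Busy}| = 1.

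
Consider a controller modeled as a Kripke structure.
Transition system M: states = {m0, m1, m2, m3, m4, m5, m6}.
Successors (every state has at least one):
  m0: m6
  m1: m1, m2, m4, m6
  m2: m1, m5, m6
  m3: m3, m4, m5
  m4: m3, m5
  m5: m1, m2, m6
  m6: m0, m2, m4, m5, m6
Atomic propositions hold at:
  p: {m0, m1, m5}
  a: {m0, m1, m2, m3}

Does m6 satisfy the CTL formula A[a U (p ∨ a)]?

No

Sat(p ∨ a) = {m0, m1, m2, m3, m5}
A[a U (p ∨ a)]: least fixpoint, start Z0 = Sat((p ∨ a)) = {m0, m1, m2, m3, m5}, add states in Sat(a) with every successor in Z. Already a fixed point.
Sat(A[a U (p ∨ a)]) = {m0, m1, m2, m3, m5}
m6 ∉ Sat(A[a U (p ∨ a)]) = {m0, m1, m2, m3, m5}, so the formula does not hold at m6.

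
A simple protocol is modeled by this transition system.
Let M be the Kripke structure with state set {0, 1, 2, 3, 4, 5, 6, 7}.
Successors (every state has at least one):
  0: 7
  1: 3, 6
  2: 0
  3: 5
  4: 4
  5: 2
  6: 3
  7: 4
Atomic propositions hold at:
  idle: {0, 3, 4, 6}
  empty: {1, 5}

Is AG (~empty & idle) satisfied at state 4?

Sat(~empty) = {0, 2, 3, 4, 6, 7}
Sat(~empty & idle) = {0, 3, 4, 6}
AG (~empty & idle): greatest fixpoint, start Z0 = {0, 3, 4, 6}, keep only states in Sat with every successor in Z. Z1 = {4, 6}; Z2 = {4}; fixed.
Sat(AG (~empty & idle)) = {4}
4 ∈ Sat(AG (~empty & idle)) = {4}, so the formula holds at 4.

Yes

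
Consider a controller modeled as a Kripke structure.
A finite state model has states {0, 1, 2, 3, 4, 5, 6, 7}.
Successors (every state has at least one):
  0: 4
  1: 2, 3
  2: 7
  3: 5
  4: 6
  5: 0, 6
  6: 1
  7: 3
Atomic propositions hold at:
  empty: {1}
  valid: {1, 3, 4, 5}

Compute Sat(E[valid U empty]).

{1}

E[valid U empty]: least fixpoint, start Z0 = Sat(empty) = {1}, add states in Sat(valid) with some successor in Z. Already a fixed point.
Sat(E[valid U empty]) = {1}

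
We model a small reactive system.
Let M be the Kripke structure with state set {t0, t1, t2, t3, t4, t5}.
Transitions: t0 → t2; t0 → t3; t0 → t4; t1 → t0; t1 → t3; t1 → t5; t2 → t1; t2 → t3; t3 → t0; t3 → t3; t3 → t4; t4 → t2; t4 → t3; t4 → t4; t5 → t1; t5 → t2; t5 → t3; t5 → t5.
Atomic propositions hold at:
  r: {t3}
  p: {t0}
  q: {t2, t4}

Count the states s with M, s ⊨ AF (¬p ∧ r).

Sat(¬p) = {t1, t2, t3, t4, t5}
Sat(¬p ∧ r) = {t3}
AF (¬p ∧ r): least fixpoint, start Z0 = {t3}, add states with every successor in Z. Already a fixed point.
Sat(AF (¬p ∧ r)) = {t3}
|Sat(AF (¬p ∧ r))| = |{t3}| = 1.

1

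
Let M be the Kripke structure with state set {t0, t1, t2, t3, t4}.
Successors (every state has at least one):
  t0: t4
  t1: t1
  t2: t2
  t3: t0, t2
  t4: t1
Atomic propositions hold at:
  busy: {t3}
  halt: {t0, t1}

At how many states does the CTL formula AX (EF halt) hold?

EF halt: least fixpoint, start Z0 = {t0, t1}, add states with some successor in Z. Z1 = {t0, t1, t3, t4}; fixed.
Sat(EF halt) = {t0, t1, t3, t4}
Sat(AX (EF halt)) = {s : every successor in {t0, t1, t3, t4}} = {t0, t1, t4}
|Sat(AX (EF halt))| = |{t0, t1, t4}| = 3.

3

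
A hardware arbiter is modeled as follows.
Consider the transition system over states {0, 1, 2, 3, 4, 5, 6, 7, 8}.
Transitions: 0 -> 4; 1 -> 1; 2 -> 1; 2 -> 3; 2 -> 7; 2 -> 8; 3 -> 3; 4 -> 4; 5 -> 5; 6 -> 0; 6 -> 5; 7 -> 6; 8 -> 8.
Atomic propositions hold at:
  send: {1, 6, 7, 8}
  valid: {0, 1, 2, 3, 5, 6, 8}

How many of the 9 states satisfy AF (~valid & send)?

1

Sat(~valid) = {4, 7}
Sat(~valid & send) = {7}
AF (~valid & send): least fixpoint, start Z0 = {7}, add states with every successor in Z. Already a fixed point.
Sat(AF (~valid & send)) = {7}
|Sat(AF (~valid & send))| = |{7}| = 1.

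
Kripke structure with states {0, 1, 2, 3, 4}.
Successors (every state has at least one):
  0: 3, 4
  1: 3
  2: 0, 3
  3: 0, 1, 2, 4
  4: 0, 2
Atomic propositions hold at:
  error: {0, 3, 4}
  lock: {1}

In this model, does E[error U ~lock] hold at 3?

Yes

Sat(~lock) = {0, 2, 3, 4}
E[error U ~lock]: least fixpoint, start Z0 = Sat(~lock) = {0, 2, 3, 4}, add states in Sat(error) with some successor in Z. Already a fixed point.
Sat(E[error U ~lock]) = {0, 2, 3, 4}
3 ∈ Sat(E[error U ~lock]) = {0, 2, 3, 4}, so the formula holds at 3.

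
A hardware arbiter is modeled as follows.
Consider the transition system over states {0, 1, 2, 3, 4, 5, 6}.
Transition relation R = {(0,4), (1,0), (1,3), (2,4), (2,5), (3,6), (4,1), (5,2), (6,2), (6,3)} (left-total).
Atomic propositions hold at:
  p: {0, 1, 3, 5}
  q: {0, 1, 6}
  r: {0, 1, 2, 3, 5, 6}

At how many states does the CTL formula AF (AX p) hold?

Sat(AX p) = {s : every successor in {0, 1, 3, 5}} = {1, 4}
AF (AX p): least fixpoint, start Z0 = {1, 4}, add states with every successor in Z. Z1 = {0, 1, 4}; fixed.
Sat(AF (AX p)) = {0, 1, 4}
|Sat(AF (AX p))| = |{0, 1, 4}| = 3.

3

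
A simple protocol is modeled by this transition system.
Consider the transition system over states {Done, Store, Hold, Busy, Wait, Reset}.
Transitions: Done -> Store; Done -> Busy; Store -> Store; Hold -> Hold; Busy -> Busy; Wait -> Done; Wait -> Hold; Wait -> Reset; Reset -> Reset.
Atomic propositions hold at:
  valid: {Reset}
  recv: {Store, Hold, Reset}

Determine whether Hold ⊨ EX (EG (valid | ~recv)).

No

Sat(~recv) = {Done, Busy, Wait}
Sat(valid | ~recv) = {Done, Busy, Wait, Reset}
EG (valid | ~recv): greatest fixpoint, start Z0 = {Done, Busy, Wait, Reset}, keep only states in Sat with some successor in Z. Already a fixed point.
Sat(EG (valid | ~recv)) = {Done, Busy, Wait, Reset}
Sat(EX (EG (valid | ~recv))) = {s : some successor in {Done, Busy, Wait, Reset}} = {Done, Busy, Wait, Reset}
Hold ∉ Sat(EX (EG (valid | ~recv))) = {Done, Busy, Wait, Reset}, so the formula does not hold at Hold.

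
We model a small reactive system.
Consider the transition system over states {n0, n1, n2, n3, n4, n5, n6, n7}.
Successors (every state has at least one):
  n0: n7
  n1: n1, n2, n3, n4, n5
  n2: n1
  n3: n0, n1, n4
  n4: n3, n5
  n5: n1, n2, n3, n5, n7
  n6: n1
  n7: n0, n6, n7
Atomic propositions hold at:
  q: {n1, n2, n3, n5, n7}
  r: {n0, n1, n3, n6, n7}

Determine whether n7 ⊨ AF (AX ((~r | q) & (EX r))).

Sat(~r) = {n2, n4, n5}
Sat(~r | q) = {n1, n2, n3, n4, n5, n7}
Sat(EX r) = {s : some successor in {n0, n1, n3, n6, n7}} = {n0, n1, n2, n3, n4, n5, n6, n7}
Sat((~r | q) & (EX r)) = {n1, n2, n3, n4, n5, n7}
Sat(AX ((~r | q) & (EX r))) = {s : every successor in {n1, n2, n3, n4, n5, n7}} = {n0, n1, n2, n4, n5, n6}
AF (AX ((~r | q) & (EX r))): least fixpoint, start Z0 = {n0, n1, n2, n4, n5, n6}, add states with every successor in Z. Z1 = {n0, n1, n2, n3, n4, n5, n6}; fixed.
Sat(AF (AX ((~r | q) & (EX r)))) = {n0, n1, n2, n3, n4, n5, n6}
n7 ∉ Sat(AF (AX ((~r | q) & (EX r)))) = {n0, n1, n2, n3, n4, n5, n6}, so the formula does not hold at n7.

No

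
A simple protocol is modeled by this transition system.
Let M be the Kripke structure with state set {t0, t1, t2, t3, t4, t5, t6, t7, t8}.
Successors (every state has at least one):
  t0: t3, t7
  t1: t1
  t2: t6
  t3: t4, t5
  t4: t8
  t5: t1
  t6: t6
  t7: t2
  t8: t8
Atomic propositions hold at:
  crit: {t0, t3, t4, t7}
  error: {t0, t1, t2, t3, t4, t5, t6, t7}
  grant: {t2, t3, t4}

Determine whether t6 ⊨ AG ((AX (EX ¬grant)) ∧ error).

Yes

Sat(¬grant) = {t0, t1, t5, t6, t7, t8}
Sat(EX ¬grant) = {s : some successor in {t0, t1, t5, t6, t7, t8}} = {t0, t1, t2, t3, t4, t5, t6, t8}
Sat(AX (EX ¬grant)) = {s : every successor in {t0, t1, t2, t3, t4, t5, t6, t8}} = {t1, t2, t3, t4, t5, t6, t7, t8}
Sat((AX (EX ¬grant)) ∧ error) = {t1, t2, t3, t4, t5, t6, t7}
AG ((AX (EX ¬grant)) ∧ error): greatest fixpoint, start Z0 = {t1, t2, t3, t4, t5, t6, t7}, keep only states in Sat with every successor in Z. Z1 = {t1, t2, t3, t5, t6, t7}; Z2 = {t1, t2, t5, t6, t7}; fixed.
Sat(AG ((AX (EX ¬grant)) ∧ error)) = {t1, t2, t5, t6, t7}
t6 ∈ Sat(AG ((AX (EX ¬grant)) ∧ error)) = {t1, t2, t5, t6, t7}, so the formula holds at t6.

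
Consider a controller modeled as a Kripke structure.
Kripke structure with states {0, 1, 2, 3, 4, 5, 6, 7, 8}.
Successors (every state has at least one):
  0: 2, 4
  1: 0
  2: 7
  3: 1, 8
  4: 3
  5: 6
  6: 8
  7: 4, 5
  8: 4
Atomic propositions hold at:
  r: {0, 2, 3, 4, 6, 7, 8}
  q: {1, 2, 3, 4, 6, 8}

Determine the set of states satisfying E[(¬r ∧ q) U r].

{0, 1, 2, 3, 4, 6, 7, 8}

Sat(¬r) = {1, 5}
Sat(¬r ∧ q) = {1}
E[(¬r ∧ q) U r]: least fixpoint, start Z0 = Sat(r) = {0, 2, 3, 4, 6, 7, 8}, add states in Sat(¬r ∧ q) with some successor in Z. Z1 = {0, 1, 2, 3, 4, 6, 7, 8}; fixed.
Sat(E[(¬r ∧ q) U r]) = {0, 1, 2, 3, 4, 6, 7, 8}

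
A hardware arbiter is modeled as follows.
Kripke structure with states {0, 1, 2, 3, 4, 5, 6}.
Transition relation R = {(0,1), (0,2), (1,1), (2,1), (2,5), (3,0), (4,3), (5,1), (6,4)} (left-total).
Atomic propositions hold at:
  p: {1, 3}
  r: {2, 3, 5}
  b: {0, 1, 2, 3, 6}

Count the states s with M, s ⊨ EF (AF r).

AF r: least fixpoint, start Z0 = {2, 3, 5}, add states with every successor in Z. Z1 = {2, 3, 4, 5}; Z2 = {2, 3, 4, 5, 6}; fixed.
Sat(AF r) = {2, 3, 4, 5, 6}
EF (AF r): least fixpoint, start Z0 = {2, 3, 4, 5, 6}, add states with some successor in Z. Z1 = {0, 2, 3, 4, 5, 6}; fixed.
Sat(EF (AF r)) = {0, 2, 3, 4, 5, 6}
|Sat(EF (AF r))| = |{0, 2, 3, 4, 5, 6}| = 6.

6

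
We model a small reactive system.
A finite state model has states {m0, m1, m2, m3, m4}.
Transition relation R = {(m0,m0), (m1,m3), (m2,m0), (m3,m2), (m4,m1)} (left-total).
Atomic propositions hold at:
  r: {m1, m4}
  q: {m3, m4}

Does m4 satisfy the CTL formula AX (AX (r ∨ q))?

Yes

Sat(r ∨ q) = {m1, m3, m4}
Sat(AX (r ∨ q)) = {s : every successor in {m1, m3, m4}} = {m1, m4}
Sat(AX (AX (r ∨ q))) = {s : every successor in {m1, m4}} = {m4}
m4 ∈ Sat(AX (AX (r ∨ q))) = {m4}, so the formula holds at m4.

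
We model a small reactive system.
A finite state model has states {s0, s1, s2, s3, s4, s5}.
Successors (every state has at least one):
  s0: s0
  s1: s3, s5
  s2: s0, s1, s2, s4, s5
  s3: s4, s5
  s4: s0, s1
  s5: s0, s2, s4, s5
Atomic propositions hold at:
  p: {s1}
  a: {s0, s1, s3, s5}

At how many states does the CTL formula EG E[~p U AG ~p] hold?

5

Sat(~p) = {s0, s2, s3, s4, s5}
AG ~p: greatest fixpoint, start Z0 = {s0, s2, s3, s4, s5}, keep only states in Sat with every successor in Z. Z1 = {s0, s3, s5}; Z2 = {s0}; fixed.
Sat(AG ~p) = {s0}
E[~p U AG ~p]: least fixpoint, start Z0 = Sat(AG ~p) = {s0}, add states in Sat(~p) with some successor in Z. Z1 = {s0, s2, s4, s5}; Z2 = {s0, s2, s3, s4, s5}; fixed.
Sat(E[~p U AG ~p]) = {s0, s2, s3, s4, s5}
EG E[~p U AG ~p]: greatest fixpoint, start Z0 = {s0, s2, s3, s4, s5}, keep only states in Sat with some successor in Z. Already a fixed point.
Sat(EG E[~p U AG ~p]) = {s0, s2, s3, s4, s5}
|Sat(EG E[~p U AG ~p])| = |{s0, s2, s3, s4, s5}| = 5.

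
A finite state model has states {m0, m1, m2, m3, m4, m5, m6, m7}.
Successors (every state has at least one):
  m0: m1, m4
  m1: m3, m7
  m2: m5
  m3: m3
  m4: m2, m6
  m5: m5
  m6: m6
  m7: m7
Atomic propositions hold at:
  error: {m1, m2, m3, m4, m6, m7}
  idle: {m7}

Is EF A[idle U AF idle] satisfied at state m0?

Yes

AF idle: least fixpoint, start Z0 = {m7}, add states with every successor in Z. Already a fixed point.
Sat(AF idle) = {m7}
A[idle U AF idle]: least fixpoint, start Z0 = Sat(AF idle) = {m7}, add states in Sat(idle) with every successor in Z. Already a fixed point.
Sat(A[idle U AF idle]) = {m7}
EF A[idle U AF idle]: least fixpoint, start Z0 = {m7}, add states with some successor in Z. Z1 = {m1, m7}; Z2 = {m0, m1, m7}; fixed.
Sat(EF A[idle U AF idle]) = {m0, m1, m7}
m0 ∈ Sat(EF A[idle U AF idle]) = {m0, m1, m7}, so the formula holds at m0.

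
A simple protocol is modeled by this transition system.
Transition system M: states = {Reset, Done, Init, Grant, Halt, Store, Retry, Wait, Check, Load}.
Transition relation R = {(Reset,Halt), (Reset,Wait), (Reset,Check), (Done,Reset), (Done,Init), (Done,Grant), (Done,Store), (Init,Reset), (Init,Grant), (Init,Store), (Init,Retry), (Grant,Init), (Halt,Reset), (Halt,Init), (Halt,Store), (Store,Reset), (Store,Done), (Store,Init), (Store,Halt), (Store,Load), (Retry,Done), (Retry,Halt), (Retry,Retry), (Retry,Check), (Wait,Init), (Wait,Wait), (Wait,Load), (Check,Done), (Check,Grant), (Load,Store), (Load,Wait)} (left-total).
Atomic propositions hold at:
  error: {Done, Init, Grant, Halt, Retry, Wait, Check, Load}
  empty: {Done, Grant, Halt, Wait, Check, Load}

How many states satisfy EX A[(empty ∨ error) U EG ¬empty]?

9

Sat(empty ∨ error) = {Done, Init, Grant, Halt, Retry, Wait, Check, Load}
Sat(¬empty) = {Reset, Init, Store, Retry}
EG ¬empty: greatest fixpoint, start Z0 = {Reset, Init, Store, Retry}, keep only states in Sat with some successor in Z. Z1 = {Init, Store, Retry}; fixed.
Sat(EG ¬empty) = {Init, Store, Retry}
A[(empty ∨ error) U EG ¬empty]: least fixpoint, start Z0 = Sat(EG ¬empty) = {Init, Store, Retry}, add states in Sat(empty ∨ error) with every successor in Z. Z1 = {Init, Grant, Store, Retry}; fixed.
Sat(A[(empty ∨ error) U EG ¬empty]) = {Init, Grant, Store, Retry}
Sat(EX A[(empty ∨ error) U EG ¬empty]) = {s : some successor in {Init, Grant, Store, Retry}} = {Done, Init, Grant, Halt, Store, Retry, Wait, Check, Load}
|Sat(EX A[(empty ∨ error) U EG ¬empty])| = |{Done, Init, Grant, Halt, Store, Retry, Wait, Check, Load}| = 9.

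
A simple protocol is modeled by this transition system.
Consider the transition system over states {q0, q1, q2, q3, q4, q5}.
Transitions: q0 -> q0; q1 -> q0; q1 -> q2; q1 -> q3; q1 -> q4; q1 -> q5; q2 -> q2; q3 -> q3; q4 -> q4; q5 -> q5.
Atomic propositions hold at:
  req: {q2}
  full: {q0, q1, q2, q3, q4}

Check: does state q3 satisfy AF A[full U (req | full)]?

Sat(req | full) = {q0, q1, q2, q3, q4}
A[full U (req | full)]: least fixpoint, start Z0 = Sat((req | full)) = {q0, q1, q2, q3, q4}, add states in Sat(full) with every successor in Z. Already a fixed point.
Sat(A[full U (req | full)]) = {q0, q1, q2, q3, q4}
AF A[full U (req | full)]: least fixpoint, start Z0 = {q0, q1, q2, q3, q4}, add states with every successor in Z. Already a fixed point.
Sat(AF A[full U (req | full)]) = {q0, q1, q2, q3, q4}
q3 ∈ Sat(AF A[full U (req | full)]) = {q0, q1, q2, q3, q4}, so the formula holds at q3.

Yes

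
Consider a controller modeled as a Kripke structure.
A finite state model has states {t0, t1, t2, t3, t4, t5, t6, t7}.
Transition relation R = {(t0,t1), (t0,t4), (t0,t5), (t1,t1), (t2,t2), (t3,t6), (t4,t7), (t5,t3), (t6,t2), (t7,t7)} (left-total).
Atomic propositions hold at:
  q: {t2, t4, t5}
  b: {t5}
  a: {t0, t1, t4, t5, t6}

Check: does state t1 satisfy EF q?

No

EF q: least fixpoint, start Z0 = {t2, t4, t5}, add states with some successor in Z. Z1 = {t0, t2, t4, t5, t6}; Z2 = {t0, t2, t3, t4, t5, t6}; fixed.
Sat(EF q) = {t0, t2, t3, t4, t5, t6}
t1 ∉ Sat(EF q) = {t0, t2, t3, t4, t5, t6}, so the formula does not hold at t1.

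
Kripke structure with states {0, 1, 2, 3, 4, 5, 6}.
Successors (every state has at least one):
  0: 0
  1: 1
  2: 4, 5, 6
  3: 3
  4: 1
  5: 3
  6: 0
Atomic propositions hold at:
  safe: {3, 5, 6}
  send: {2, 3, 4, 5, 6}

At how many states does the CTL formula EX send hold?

3

Sat(EX send) = {s : some successor in {2, 3, 4, 5, 6}} = {2, 3, 5}
|Sat(EX send)| = |{2, 3, 5}| = 3.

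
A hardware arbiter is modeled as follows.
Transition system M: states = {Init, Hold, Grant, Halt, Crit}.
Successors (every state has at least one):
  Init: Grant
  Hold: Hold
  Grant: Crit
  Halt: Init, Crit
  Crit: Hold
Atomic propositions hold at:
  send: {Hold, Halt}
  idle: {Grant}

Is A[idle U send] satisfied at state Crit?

No

A[idle U send]: least fixpoint, start Z0 = Sat(send) = {Hold, Halt}, add states in Sat(idle) with every successor in Z. Already a fixed point.
Sat(A[idle U send]) = {Hold, Halt}
Crit ∉ Sat(A[idle U send]) = {Hold, Halt}, so the formula does not hold at Crit.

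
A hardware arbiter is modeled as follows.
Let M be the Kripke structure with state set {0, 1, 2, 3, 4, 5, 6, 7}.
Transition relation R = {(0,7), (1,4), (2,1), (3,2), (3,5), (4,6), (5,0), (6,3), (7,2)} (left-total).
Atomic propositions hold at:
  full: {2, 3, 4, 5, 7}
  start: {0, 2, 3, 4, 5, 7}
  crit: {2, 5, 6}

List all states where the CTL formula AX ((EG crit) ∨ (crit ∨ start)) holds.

EG crit: greatest fixpoint, start Z0 = {2, 5, 6}, keep only states in Sat with some successor in Z. Z1 = ∅; fixed.
Sat(EG crit) = ∅
Sat(crit ∨ start) = {0, 2, 3, 4, 5, 6, 7}
Sat((EG crit) ∨ (crit ∨ start)) = {0, 2, 3, 4, 5, 6, 7}
Sat(AX ((EG crit) ∨ (crit ∨ start))) = {s : every successor in {0, 2, 3, 4, 5, 6, 7}} = {0, 1, 3, 4, 5, 6, 7}

{0, 1, 3, 4, 5, 6, 7}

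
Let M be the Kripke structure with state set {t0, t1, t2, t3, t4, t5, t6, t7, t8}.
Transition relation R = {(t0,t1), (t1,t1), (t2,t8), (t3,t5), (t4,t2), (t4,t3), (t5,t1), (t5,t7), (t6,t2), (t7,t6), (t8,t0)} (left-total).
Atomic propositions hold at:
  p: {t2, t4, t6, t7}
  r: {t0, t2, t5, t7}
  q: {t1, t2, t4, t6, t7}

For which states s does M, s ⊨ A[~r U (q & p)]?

{t2, t4, t6, t7}

Sat(~r) = {t1, t3, t4, t6, t8}
Sat(q & p) = {t2, t4, t6, t7}
A[~r U (q & p)]: least fixpoint, start Z0 = Sat((q & p)) = {t2, t4, t6, t7}, add states in Sat(~r) with every successor in Z. Already a fixed point.
Sat(A[~r U (q & p)]) = {t2, t4, t6, t7}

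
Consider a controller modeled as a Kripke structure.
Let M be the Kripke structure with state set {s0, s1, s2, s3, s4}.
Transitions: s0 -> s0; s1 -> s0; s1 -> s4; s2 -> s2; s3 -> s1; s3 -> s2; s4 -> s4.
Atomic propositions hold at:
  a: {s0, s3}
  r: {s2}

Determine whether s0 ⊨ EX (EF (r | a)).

Yes

Sat(r | a) = {s0, s2, s3}
EF (r | a): least fixpoint, start Z0 = {s0, s2, s3}, add states with some successor in Z. Z1 = {s0, s1, s2, s3}; fixed.
Sat(EF (r | a)) = {s0, s1, s2, s3}
Sat(EX (EF (r | a))) = {s : some successor in {s0, s1, s2, s3}} = {s0, s1, s2, s3}
s0 ∈ Sat(EX (EF (r | a))) = {s0, s1, s2, s3}, so the formula holds at s0.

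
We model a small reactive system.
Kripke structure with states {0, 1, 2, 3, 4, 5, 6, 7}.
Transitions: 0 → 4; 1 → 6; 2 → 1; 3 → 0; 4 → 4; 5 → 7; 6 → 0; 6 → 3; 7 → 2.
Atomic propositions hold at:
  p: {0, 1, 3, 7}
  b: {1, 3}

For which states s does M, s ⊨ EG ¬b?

{0, 4, 6}

Sat(¬b) = {0, 2, 4, 5, 6, 7}
EG ¬b: greatest fixpoint, start Z0 = {0, 2, 4, 5, 6, 7}, keep only states in Sat with some successor in Z. Z1 = {0, 4, 5, 6, 7}; Z2 = {0, 4, 5, 6}; Z3 = {0, 4, 6}; fixed.
Sat(EG ¬b) = {0, 4, 6}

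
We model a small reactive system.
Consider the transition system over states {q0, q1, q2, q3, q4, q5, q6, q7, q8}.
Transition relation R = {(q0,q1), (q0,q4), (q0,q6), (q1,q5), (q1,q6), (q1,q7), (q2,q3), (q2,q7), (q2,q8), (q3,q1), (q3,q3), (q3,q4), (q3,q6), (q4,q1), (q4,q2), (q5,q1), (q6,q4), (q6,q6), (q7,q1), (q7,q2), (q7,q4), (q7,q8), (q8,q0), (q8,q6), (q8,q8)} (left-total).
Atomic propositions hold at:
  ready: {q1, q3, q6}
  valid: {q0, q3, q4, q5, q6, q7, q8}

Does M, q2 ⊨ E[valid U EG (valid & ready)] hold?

No

Sat(valid & ready) = {q3, q6}
EG (valid & ready): greatest fixpoint, start Z0 = {q3, q6}, keep only states in Sat with some successor in Z. Already a fixed point.
Sat(EG (valid & ready)) = {q3, q6}
E[valid U EG (valid & ready)]: least fixpoint, start Z0 = Sat(EG (valid & ready)) = {q3, q6}, add states in Sat(valid) with some successor in Z. Z1 = {q0, q3, q6, q8}; Z2 = {q0, q3, q6, q7, q8}; fixed.
Sat(E[valid U EG (valid & ready)]) = {q0, q3, q6, q7, q8}
q2 ∉ Sat(E[valid U EG (valid & ready)]) = {q0, q3, q6, q7, q8}, so the formula does not hold at q2.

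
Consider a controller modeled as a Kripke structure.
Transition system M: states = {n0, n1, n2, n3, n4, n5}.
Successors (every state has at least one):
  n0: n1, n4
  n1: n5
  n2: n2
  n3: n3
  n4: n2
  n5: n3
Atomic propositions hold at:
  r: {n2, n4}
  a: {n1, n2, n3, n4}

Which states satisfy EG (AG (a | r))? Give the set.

Sat(a | r) = {n1, n2, n3, n4}
AG (a | r): greatest fixpoint, start Z0 = {n1, n2, n3, n4}, keep only states in Sat with every successor in Z. Z1 = {n2, n3, n4}; fixed.
Sat(AG (a | r)) = {n2, n3, n4}
EG (AG (a | r)): greatest fixpoint, start Z0 = {n2, n3, n4}, keep only states in Sat with some successor in Z. Already a fixed point.
Sat(EG (AG (a | r))) = {n2, n3, n4}

{n2, n3, n4}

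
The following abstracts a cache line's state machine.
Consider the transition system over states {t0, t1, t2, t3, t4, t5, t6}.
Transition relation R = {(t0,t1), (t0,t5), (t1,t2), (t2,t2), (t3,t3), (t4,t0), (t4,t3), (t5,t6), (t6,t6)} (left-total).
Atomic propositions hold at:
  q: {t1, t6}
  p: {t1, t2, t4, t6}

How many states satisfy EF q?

EF q: least fixpoint, start Z0 = {t1, t6}, add states with some successor in Z. Z1 = {t0, t1, t5, t6}; Z2 = {t0, t1, t4, t5, t6}; fixed.
Sat(EF q) = {t0, t1, t4, t5, t6}
|Sat(EF q)| = |{t0, t1, t4, t5, t6}| = 5.

5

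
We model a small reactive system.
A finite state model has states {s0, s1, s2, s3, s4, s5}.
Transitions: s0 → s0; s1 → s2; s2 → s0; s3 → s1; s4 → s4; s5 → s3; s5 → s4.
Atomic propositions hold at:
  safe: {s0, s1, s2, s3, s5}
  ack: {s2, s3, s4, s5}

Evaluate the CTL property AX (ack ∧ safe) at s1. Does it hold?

Sat(ack ∧ safe) = {s2, s3, s5}
Sat(AX (ack ∧ safe)) = {s : every successor in {s2, s3, s5}} = {s1}
s1 ∈ Sat(AX (ack ∧ safe)) = {s1}, so the formula holds at s1.

Yes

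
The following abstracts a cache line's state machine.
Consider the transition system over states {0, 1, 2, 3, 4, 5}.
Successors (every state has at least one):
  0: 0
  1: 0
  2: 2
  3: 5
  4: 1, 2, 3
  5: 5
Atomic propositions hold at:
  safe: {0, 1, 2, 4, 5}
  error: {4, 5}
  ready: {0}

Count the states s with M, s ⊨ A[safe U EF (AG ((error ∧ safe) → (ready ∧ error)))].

4

Sat(error ∧ safe) = {4, 5}
Sat(ready ∧ error) = ∅
Sat((error ∧ safe) → (ready ∧ error)) = {0, 1, 2, 3}
AG ((error ∧ safe) → (ready ∧ error)): greatest fixpoint, start Z0 = {0, 1, 2, 3}, keep only states in Sat with every successor in Z. Z1 = {0, 1, 2}; fixed.
Sat(AG ((error ∧ safe) → (ready ∧ error))) = {0, 1, 2}
EF (AG ((error ∧ safe) → (ready ∧ error))): least fixpoint, start Z0 = {0, 1, 2}, add states with some successor in Z. Z1 = {0, 1, 2, 4}; fixed.
Sat(EF (AG ((error ∧ safe) → (ready ∧ error)))) = {0, 1, 2, 4}
A[safe U EF (AG ((error ∧ safe) → (ready ∧ error)))]: least fixpoint, start Z0 = Sat(EF (AG ((error ∧ safe) → (ready ∧ error)))) = {0, 1, 2, 4}, add states in Sat(safe) with every successor in Z. Already a fixed point.
Sat(A[safe U EF (AG ((error ∧ safe) → (ready ∧ error)))]) = {0, 1, 2, 4}
|Sat(A[safe U EF (AG ((error ∧ safe) → (ready ∧ error)))])| = |{0, 1, 2, 4}| = 4.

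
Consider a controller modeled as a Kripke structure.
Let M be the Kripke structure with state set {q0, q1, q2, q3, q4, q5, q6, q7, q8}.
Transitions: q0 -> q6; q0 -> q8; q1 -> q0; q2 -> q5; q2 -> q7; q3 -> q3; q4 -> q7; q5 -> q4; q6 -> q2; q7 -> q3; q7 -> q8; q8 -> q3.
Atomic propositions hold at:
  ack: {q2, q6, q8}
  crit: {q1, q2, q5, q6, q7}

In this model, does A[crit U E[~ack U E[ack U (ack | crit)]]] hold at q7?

Yes

Sat(~ack) = {q0, q1, q3, q4, q5, q7}
Sat(ack | crit) = {q1, q2, q5, q6, q7, q8}
E[ack U (ack | crit)]: least fixpoint, start Z0 = Sat((ack | crit)) = {q1, q2, q5, q6, q7, q8}, add states in Sat(ack) with some successor in Z. Already a fixed point.
Sat(E[ack U (ack | crit)]) = {q1, q2, q5, q6, q7, q8}
E[~ack U E[ack U (ack | crit)]]: least fixpoint, start Z0 = Sat(E[ack U (ack | crit)]) = {q1, q2, q5, q6, q7, q8}, add states in Sat(~ack) with some successor in Z. Z1 = {q0, q1, q2, q4, q5, q6, q7, q8}; fixed.
Sat(E[~ack U E[ack U (ack | crit)]]) = {q0, q1, q2, q4, q5, q6, q7, q8}
A[crit U E[~ack U E[ack U (ack | crit)]]]: least fixpoint, start Z0 = Sat(E[~ack U E[ack U (ack | crit)]]) = {q0, q1, q2, q4, q5, q6, q7, q8}, add states in Sat(crit) with every successor in Z. Already a fixed point.
Sat(A[crit U E[~ack U E[ack U (ack | crit)]]]) = {q0, q1, q2, q4, q5, q6, q7, q8}
q7 ∈ Sat(A[crit U E[~ack U E[ack U (ack | crit)]]]) = {q0, q1, q2, q4, q5, q6, q7, q8}, so the formula holds at q7.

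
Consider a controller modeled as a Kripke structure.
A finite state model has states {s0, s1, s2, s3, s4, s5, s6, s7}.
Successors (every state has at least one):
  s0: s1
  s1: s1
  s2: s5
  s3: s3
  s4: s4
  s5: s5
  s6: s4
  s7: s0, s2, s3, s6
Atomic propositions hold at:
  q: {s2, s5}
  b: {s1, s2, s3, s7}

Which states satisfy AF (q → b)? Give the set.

Sat(q → b) = {s0, s1, s2, s3, s4, s6, s7}
AF (q → b): least fixpoint, start Z0 = {s0, s1, s2, s3, s4, s6, s7}, add states with every successor in Z. Already a fixed point.
Sat(AF (q → b)) = {s0, s1, s2, s3, s4, s6, s7}

{s0, s1, s2, s3, s4, s6, s7}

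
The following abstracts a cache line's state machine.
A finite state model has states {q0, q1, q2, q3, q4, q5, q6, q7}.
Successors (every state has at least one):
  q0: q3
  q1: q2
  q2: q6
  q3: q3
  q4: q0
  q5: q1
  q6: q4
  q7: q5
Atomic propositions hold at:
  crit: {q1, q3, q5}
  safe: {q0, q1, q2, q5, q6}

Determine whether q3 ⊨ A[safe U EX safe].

No

Sat(EX safe) = {s : some successor in {q0, q1, q2, q5, q6}} = {q1, q2, q4, q5, q7}
A[safe U EX safe]: least fixpoint, start Z0 = Sat(EX safe) = {q1, q2, q4, q5, q7}, add states in Sat(safe) with every successor in Z. Z1 = {q1, q2, q4, q5, q6, q7}; fixed.
Sat(A[safe U EX safe]) = {q1, q2, q4, q5, q6, q7}
q3 ∉ Sat(A[safe U EX safe]) = {q1, q2, q4, q5, q6, q7}, so the formula does not hold at q3.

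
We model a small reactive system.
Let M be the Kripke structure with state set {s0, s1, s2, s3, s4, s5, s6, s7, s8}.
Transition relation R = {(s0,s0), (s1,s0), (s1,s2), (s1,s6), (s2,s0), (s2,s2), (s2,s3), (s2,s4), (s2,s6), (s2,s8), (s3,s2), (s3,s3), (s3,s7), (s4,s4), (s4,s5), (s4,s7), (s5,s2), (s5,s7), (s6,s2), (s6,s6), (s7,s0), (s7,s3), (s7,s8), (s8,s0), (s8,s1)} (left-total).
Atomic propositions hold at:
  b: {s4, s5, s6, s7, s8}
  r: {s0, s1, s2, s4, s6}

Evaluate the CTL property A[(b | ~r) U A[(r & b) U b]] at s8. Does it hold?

Yes

Sat(~r) = {s3, s5, s7, s8}
Sat(b | ~r) = {s3, s4, s5, s6, s7, s8}
Sat(r & b) = {s4, s6}
A[(r & b) U b]: least fixpoint, start Z0 = Sat(b) = {s4, s5, s6, s7, s8}, add states in Sat(r & b) with every successor in Z. Already a fixed point.
Sat(A[(r & b) U b]) = {s4, s5, s6, s7, s8}
A[(b | ~r) U A[(r & b) U b]]: least fixpoint, start Z0 = Sat(A[(r & b) U b]) = {s4, s5, s6, s7, s8}, add states in Sat(b | ~r) with every successor in Z. Already a fixed point.
Sat(A[(b | ~r) U A[(r & b) U b]]) = {s4, s5, s6, s7, s8}
s8 ∈ Sat(A[(b | ~r) U A[(r & b) U b]]) = {s4, s5, s6, s7, s8}, so the formula holds at s8.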